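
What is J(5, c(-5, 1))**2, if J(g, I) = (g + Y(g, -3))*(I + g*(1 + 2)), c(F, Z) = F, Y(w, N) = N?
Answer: 400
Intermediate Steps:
J(g, I) = (-3 + g)*(I + 3*g) (J(g, I) = (g - 3)*(I + g*(1 + 2)) = (-3 + g)*(I + g*3) = (-3 + g)*(I + 3*g))
J(5, c(-5, 1))**2 = (-9*5 - 3*(-5) + 3*5**2 - 5*5)**2 = (-45 + 15 + 3*25 - 25)**2 = (-45 + 15 + 75 - 25)**2 = 20**2 = 400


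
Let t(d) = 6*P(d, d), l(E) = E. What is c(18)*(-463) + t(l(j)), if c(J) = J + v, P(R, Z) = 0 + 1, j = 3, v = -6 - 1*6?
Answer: -2772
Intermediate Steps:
v = -12 (v = -6 - 6 = -12)
P(R, Z) = 1
c(J) = -12 + J (c(J) = J - 12 = -12 + J)
t(d) = 6 (t(d) = 6*1 = 6)
c(18)*(-463) + t(l(j)) = (-12 + 18)*(-463) + 6 = 6*(-463) + 6 = -2778 + 6 = -2772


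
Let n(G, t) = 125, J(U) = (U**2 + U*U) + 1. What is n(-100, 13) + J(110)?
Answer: 24326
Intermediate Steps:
J(U) = 1 + 2*U**2 (J(U) = (U**2 + U**2) + 1 = 2*U**2 + 1 = 1 + 2*U**2)
n(-100, 13) + J(110) = 125 + (1 + 2*110**2) = 125 + (1 + 2*12100) = 125 + (1 + 24200) = 125 + 24201 = 24326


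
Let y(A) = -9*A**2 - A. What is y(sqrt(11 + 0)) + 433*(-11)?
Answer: -4862 - sqrt(11) ≈ -4865.3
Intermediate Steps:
y(A) = -A - 9*A**2
y(sqrt(11 + 0)) + 433*(-11) = -sqrt(11 + 0)*(1 + 9*sqrt(11 + 0)) + 433*(-11) = -sqrt(11)*(1 + 9*sqrt(11)) - 4763 = -4763 - sqrt(11)*(1 + 9*sqrt(11))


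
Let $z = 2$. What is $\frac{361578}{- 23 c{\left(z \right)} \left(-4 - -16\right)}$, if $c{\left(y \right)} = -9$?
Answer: $\frac{60263}{414} \approx 145.56$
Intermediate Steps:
$\frac{361578}{- 23 c{\left(z \right)} \left(-4 - -16\right)} = \frac{361578}{\left(-23\right) \left(-9\right) \left(-4 - -16\right)} = \frac{361578}{207 \left(-4 + 16\right)} = \frac{361578}{207 \cdot 12} = \frac{361578}{2484} = 361578 \cdot \frac{1}{2484} = \frac{60263}{414}$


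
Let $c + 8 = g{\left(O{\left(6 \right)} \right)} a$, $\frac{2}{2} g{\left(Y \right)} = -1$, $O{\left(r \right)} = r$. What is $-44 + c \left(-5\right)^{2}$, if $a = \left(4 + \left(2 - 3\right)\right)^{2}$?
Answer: $-469$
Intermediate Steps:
$g{\left(Y \right)} = -1$
$a = 9$ ($a = \left(4 + \left(2 - 3\right)\right)^{2} = \left(4 - 1\right)^{2} = 3^{2} = 9$)
$c = -17$ ($c = -8 - 9 = -17$)
$-44 + c \left(-5\right)^{2} = -44 - 17 \left(-5\right)^{2} = -44 - 425 = -469$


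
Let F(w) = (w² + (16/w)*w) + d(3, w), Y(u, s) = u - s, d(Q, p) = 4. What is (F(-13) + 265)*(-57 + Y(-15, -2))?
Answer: -31780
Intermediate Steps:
F(w) = 20 + w² (F(w) = (w² + (16/w)*w) + 4 = (w² + 16) + 4 = (16 + w²) + 4 = 20 + w²)
(F(-13) + 265)*(-57 + Y(-15, -2)) = ((20 + (-13)²) + 265)*(-57 + (-15 - 1*(-2))) = ((20 + 169) + 265)*(-57 + (-15 + 2)) = (189 + 265)*(-57 - 13) = 454*(-70) = -31780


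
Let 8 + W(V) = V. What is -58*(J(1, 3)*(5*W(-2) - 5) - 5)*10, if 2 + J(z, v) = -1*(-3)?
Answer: 34800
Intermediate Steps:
W(V) = -8 + V
J(z, v) = 1 (J(z, v) = -2 - 1*(-3) = -2 + 3 = 1)
-58*(J(1, 3)*(5*W(-2) - 5) - 5)*10 = -58*(1*(5*(-8 - 2) - 5) - 5)*10 = -58*(1*(5*(-10) - 5) - 5)*10 = -58*(1*(-50 - 5) - 5)*10 = -58*(1*(-55) - 5)*10 = -58*(-55 - 5)*10 = -58*(-60)*10 = 3480*10 = 34800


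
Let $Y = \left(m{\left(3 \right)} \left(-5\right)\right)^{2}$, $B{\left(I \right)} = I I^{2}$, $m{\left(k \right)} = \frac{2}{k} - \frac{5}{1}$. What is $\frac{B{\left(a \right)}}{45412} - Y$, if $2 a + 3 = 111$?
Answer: $- \frac{47612131}{102177} \approx -465.98$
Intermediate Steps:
$a = 54$ ($a = - \frac{3}{2} + \frac{1}{2} \cdot 111 = - \frac{3}{2} + \frac{111}{2} = 54$)
$m{\left(k \right)} = -5 + \frac{2}{k}$ ($m{\left(k \right)} = \frac{2}{k} - 5 = -5 + \frac{2}{k}$)
$B{\left(I \right)} = I^{3}$
$Y = \frac{4225}{9}$ ($Y = \left(\left(-5 + \frac{2}{3}\right) \left(-5\right)\right)^{2} = \left(\left(- \frac{13}{3}\right) \left(-5\right)\right)^{2} = \left(\frac{65}{3}\right)^{2} = \frac{4225}{9} \approx 469.44$)
$\frac{B{\left(a \right)}}{45412} - Y = \frac{54^{3}}{45412} - \frac{4225}{9} = 157464 \cdot \frac{1}{45412} - \frac{4225}{9} = \frac{39366}{11353} - \frac{4225}{9} = - \frac{47612131}{102177}$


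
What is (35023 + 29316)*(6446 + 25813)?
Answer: 2075511801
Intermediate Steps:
(35023 + 29316)*(6446 + 25813) = 64339*32259 = 2075511801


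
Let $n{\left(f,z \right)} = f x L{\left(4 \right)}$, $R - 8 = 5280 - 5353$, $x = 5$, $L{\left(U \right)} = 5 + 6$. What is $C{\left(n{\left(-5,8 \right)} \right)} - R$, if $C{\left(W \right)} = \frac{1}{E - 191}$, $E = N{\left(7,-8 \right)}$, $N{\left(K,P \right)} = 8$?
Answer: $\frac{11894}{183} \approx 64.995$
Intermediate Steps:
$L{\left(U \right)} = 11$
$E = 8$
$R = -65$ ($R = 8 + \left(5280 - 5353\right) = 8 - 73 = -65$)
$n{\left(f,z \right)} = 55 f$ ($n{\left(f,z \right)} = f 5 \cdot 11 = 5 f 11 = 55 f$)
$C{\left(W \right)} = - \frac{1}{183}$ ($C{\left(W \right)} = \frac{1}{8 - 191} = \frac{1}{-183} = - \frac{1}{183}$)
$C{\left(n{\left(-5,8 \right)} \right)} - R = - \frac{1}{183} - -65 = - \frac{1}{183} + 65 = \frac{11894}{183}$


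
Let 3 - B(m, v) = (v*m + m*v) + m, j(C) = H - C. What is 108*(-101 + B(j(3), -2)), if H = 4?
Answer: -10260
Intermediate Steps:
j(C) = 4 - C
B(m, v) = 3 - m - 2*m*v (B(m, v) = 3 - ((v*m + m*v) + m) = 3 - ((m*v + m*v) + m) = 3 - (2*m*v + m) = 3 - (m + 2*m*v) = 3 + (-m - 2*m*v) = 3 - m - 2*m*v)
108*(-101 + B(j(3), -2)) = 108*(-101 + (3 - (4 - 1*3) - 2*(4 - 1*3)*(-2))) = 108*(-101 + (3 - (4 - 3) - 2*(4 - 3)*(-2))) = 108*(-101 + (3 - 1*1 - 2*1*(-2))) = 108*(-101 + (3 - 1 + 4)) = 108*(-101 + 6) = 108*(-95) = -10260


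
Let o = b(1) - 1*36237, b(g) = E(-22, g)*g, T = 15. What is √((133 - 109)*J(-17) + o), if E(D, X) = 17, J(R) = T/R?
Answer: 10*I*√104737/17 ≈ 190.37*I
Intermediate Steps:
J(R) = 15/R
b(g) = 17*g
o = -36220 (o = 17*1 - 1*36237 = 17 - 36237 = -36220)
√((133 - 109)*J(-17) + o) = √((133 - 109)*(15/(-17)) - 36220) = √(24*(15*(-1/17)) - 36220) = √(24*(-15/17) - 36220) = √(-360/17 - 36220) = √(-616100/17) = 10*I*√104737/17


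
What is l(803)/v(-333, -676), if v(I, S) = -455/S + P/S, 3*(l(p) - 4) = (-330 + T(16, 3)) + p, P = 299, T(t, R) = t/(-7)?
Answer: 43927/63 ≈ 697.25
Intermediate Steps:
T(t, R) = -t/7 (T(t, R) = t*(-⅐) = -t/7)
l(p) = -2242/21 + p/3 (l(p) = 4 + ((-330 - ⅐*16) + p)/3 = 4 + ((-330 - 16/7) + p)/3 = 4 + (-2326/7 + p)/3 = 4 + (-2326/21 + p/3) = -2242/21 + p/3)
v(I, S) = -156/S (v(I, S) = -455/S + 299/S = -156/S)
l(803)/v(-333, -676) = (-2242/21 + (⅓)*803)/((-156/(-676))) = (-2242/21 + 803/3)/((-156*(-1/676))) = 3379/(21*(3/13)) = (3379/21)*(13/3) = 43927/63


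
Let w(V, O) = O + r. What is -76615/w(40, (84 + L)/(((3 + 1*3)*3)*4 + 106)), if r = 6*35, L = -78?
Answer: -6818735/18693 ≈ -364.77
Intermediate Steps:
r = 210
w(V, O) = 210 + O (w(V, O) = O + 210 = 210 + O)
-76615/w(40, (84 + L)/(((3 + 1*3)*3)*4 + 106)) = -76615/(210 + (84 - 78)/(((3 + 1*3)*3)*4 + 106)) = -76615/(210 + 6/(((3 + 3)*3)*4 + 106)) = -76615/(210 + 6/((6*3)*4 + 106)) = -76615/(210 + 6/(18*4 + 106)) = -76615/(210 + 6/(72 + 106)) = -76615/(210 + 6/178) = -76615/(210 + 6*(1/178)) = -76615/(210 + 3/89) = -76615/18693/89 = -76615*89/18693 = -6818735/18693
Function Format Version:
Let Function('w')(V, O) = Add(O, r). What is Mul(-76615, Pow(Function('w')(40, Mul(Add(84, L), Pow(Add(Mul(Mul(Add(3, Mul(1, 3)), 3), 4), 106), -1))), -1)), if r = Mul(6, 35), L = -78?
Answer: Rational(-6818735, 18693) ≈ -364.77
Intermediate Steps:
r = 210
Function('w')(V, O) = Add(210, O) (Function('w')(V, O) = Add(O, 210) = Add(210, O))
Mul(-76615, Pow(Function('w')(40, Mul(Add(84, L), Pow(Add(Mul(Mul(Add(3, Mul(1, 3)), 3), 4), 106), -1))), -1)) = Mul(-76615, Pow(Add(210, Mul(Add(84, -78), Pow(Add(Mul(Mul(Add(3, Mul(1, 3)), 3), 4), 106), -1))), -1)) = Mul(-76615, Pow(Add(210, Mul(6, Pow(Add(Mul(Mul(Add(3, 3), 3), 4), 106), -1))), -1)) = Mul(-76615, Pow(Add(210, Mul(6, Pow(Add(Mul(Mul(6, 3), 4), 106), -1))), -1)) = Mul(-76615, Pow(Add(210, Mul(6, Pow(Add(Mul(18, 4), 106), -1))), -1)) = Mul(-76615, Pow(Add(210, Mul(6, Pow(Add(72, 106), -1))), -1)) = Mul(-76615, Pow(Add(210, Mul(6, Pow(178, -1))), -1)) = Mul(-76615, Pow(Add(210, Mul(6, Rational(1, 178))), -1)) = Mul(-76615, Pow(Add(210, Rational(3, 89)), -1)) = Mul(-76615, Pow(Rational(18693, 89), -1)) = Mul(-76615, Rational(89, 18693)) = Rational(-6818735, 18693)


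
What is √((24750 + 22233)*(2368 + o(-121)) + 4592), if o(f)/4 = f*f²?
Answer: 2*I*√83205435379 ≈ 5.7691e+5*I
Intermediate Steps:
o(f) = 4*f³ (o(f) = 4*(f*f²) = 4*f³)
√((24750 + 22233)*(2368 + o(-121)) + 4592) = √((24750 + 22233)*(2368 + 4*(-121)³) + 4592) = √(46983*(2368 + 4*(-1771561)) + 4592) = √(46983*(2368 - 7086244) + 4592) = √(46983*(-7083876) + 4592) = √(-332821746108 + 4592) = √(-332821741516) = 2*I*√83205435379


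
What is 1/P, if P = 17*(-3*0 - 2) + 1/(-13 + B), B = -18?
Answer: -31/1055 ≈ -0.029384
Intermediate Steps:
P = -1055/31 (P = 17*(-3*0 - 2) + 1/(-13 - 18) = 17*(0 - 2) + 1/(-31) = 17*(-2) - 1/31 = -34 - 1/31 = -1055/31 ≈ -34.032)
1/P = 1/(-1055/31) = -31/1055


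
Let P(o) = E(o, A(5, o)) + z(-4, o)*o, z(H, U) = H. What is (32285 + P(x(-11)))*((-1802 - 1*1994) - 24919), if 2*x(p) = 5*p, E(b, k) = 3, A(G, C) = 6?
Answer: -930308570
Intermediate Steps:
x(p) = 5*p/2 (x(p) = (5*p)/2 = 5*p/2)
P(o) = 3 - 4*o
(32285 + P(x(-11)))*((-1802 - 1*1994) - 24919) = (32285 + (3 - 10*(-11)))*((-1802 - 1*1994) - 24919) = (32285 + (3 - 4*(-55/2)))*((-1802 - 1994) - 24919) = (32285 + (3 + 110))*(-3796 - 24919) = (32285 + 113)*(-28715) = 32398*(-28715) = -930308570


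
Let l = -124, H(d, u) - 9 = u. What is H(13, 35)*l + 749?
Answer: -4707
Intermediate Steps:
H(d, u) = 9 + u
H(13, 35)*l + 749 = (9 + 35)*(-124) + 749 = 44*(-124) + 749 = -5456 + 749 = -4707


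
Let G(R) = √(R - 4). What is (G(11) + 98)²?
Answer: (98 + √7)² ≈ 10130.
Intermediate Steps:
G(R) = √(-4 + R)
(G(11) + 98)² = (√(-4 + 11) + 98)² = (√7 + 98)² = (98 + √7)²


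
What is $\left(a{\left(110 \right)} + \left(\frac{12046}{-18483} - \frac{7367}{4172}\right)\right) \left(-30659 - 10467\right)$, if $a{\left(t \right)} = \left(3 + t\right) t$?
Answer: $- \frac{19705610385427441}{38555538} \approx -5.111 \cdot 10^{8}$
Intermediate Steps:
$a{\left(t \right)} = t \left(3 + t\right)$
$\left(a{\left(110 \right)} + \left(\frac{12046}{-18483} - \frac{7367}{4172}\right)\right) \left(-30659 - 10467\right) = \left(110 \left(3 + 110\right) + \left(\frac{12046}{-18483} - \frac{7367}{4172}\right)\right) \left(-30659 - 10467\right) = \left(110 \cdot 113 + \left(12046 \left(- \frac{1}{18483}\right) - \frac{7367}{4172}\right)\right) \left(-41126\right) = \left(12430 - \frac{186420173}{77111076}\right) \left(-41126\right) = \frac{958304254507}{77111076} \left(-41126\right) = - \frac{19705610385427441}{38555538}$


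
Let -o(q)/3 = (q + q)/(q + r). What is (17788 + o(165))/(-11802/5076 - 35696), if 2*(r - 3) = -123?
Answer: -1067895648/2144255593 ≈ -0.49803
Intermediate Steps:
r = -117/2 (r = 3 + (½)*(-123) = 3 - 123/2 = -117/2 ≈ -58.500)
o(q) = -6*q/(-117/2 + q) (o(q) = -3*(q + q)/(q - 117/2) = -3*2*q/(-117/2 + q) = -6*q/(-117/2 + q))
(17788 + o(165))/(-11802/5076 - 35696) = (17788 - 12*165/(-117 + 2*165))/(-11802/5076 - 35696) = (17788 - 12*165/(-117 + 330))/(-11802*1/5076 - 35696) = (17788 - 12*165/213)/(-1967/846 - 35696) = (17788 - 12*165*1/213)/(-30200783/846) = (17788 - 660/71)*(-846/30200783) = (1262288/71)*(-846/30200783) = -1067895648/2144255593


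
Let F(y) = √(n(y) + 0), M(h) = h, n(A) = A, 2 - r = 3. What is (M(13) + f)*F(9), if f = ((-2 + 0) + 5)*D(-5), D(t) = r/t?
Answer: 204/5 ≈ 40.800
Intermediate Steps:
r = -1 (r = 2 - 1*3 = 2 - 3 = -1)
D(t) = -1/t
f = ⅗ (f = ((-2 + 0) + 5)*(-1/(-5)) = (-2 + 5)*(-1*(-⅕)) = 3*(⅕) = ⅗ ≈ 0.60000)
F(y) = √y (F(y) = √(y + 0) = √y)
(M(13) + f)*F(9) = (13 + ⅗)*√9 = (68/5)*3 = 204/5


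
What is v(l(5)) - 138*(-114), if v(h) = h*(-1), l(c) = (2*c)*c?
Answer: 15682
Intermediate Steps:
l(c) = 2*c²
v(h) = -h
v(l(5)) - 138*(-114) = -2*5² - 138*(-114) = -2*25 + 15732 = -1*50 + 15732 = -50 + 15732 = 15682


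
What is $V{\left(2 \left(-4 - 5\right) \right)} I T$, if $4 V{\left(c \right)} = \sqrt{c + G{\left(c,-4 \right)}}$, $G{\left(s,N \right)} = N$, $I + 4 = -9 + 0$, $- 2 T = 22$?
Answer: $\frac{143 i \sqrt{22}}{4} \approx 167.68 i$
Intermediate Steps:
$T = -11$ ($T = \left(- \frac{1}{2}\right) 22 = -11$)
$I = -13$ ($I = -4 + \left(-9 + 0\right) = -4 - 9 = -13$)
$V{\left(c \right)} = \frac{\sqrt{-4 + c}}{4}$ ($V{\left(c \right)} = \frac{\sqrt{c - 4}}{4} = \frac{\sqrt{-4 + c}}{4}$)
$V{\left(2 \left(-4 - 5\right) \right)} I T = \frac{\sqrt{-4 + 2 \left(-4 - 5\right)}}{4} \left(-13\right) \left(-11\right) = \frac{\sqrt{-4 + 2 \left(-9\right)}}{4} \left(-13\right) \left(-11\right) = \frac{\sqrt{-4 - 18}}{4} \left(-13\right) \left(-11\right) = \frac{\sqrt{-22}}{4} \left(-13\right) \left(-11\right) = \frac{i \sqrt{22}}{4} \left(-13\right) \left(-11\right) = - \frac{13 i \sqrt{22}}{4} \left(-11\right) = \frac{143 i \sqrt{22}}{4}$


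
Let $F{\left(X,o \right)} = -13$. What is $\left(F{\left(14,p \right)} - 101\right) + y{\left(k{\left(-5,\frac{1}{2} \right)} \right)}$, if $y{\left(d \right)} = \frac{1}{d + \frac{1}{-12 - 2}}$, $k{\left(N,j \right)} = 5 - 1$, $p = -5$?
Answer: $- \frac{6256}{55} \approx -113.75$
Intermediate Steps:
$k{\left(N,j \right)} = 4$ ($k{\left(N,j \right)} = 5 - 1 = 4$)
$y{\left(d \right)} = \frac{1}{- \frac{1}{14} + d}$ ($y{\left(d \right)} = \frac{1}{d + \frac{1}{-14}} = \frac{1}{d - \frac{1}{14}} = \frac{1}{- \frac{1}{14} + d}$)
$\left(F{\left(14,p \right)} - 101\right) + y{\left(k{\left(-5,\frac{1}{2} \right)} \right)} = \left(-13 - 101\right) + \frac{14}{-1 + 14 \cdot 4} = -114 + \frac{14}{-1 + 56} = -114 + \frac{14}{55} = - \frac{6256}{55}$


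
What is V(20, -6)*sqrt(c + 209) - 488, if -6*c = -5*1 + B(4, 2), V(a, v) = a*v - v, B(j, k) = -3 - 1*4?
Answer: -488 - 114*sqrt(211) ≈ -2143.9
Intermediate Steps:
B(j, k) = -7 (B(j, k) = -3 - 4 = -7)
V(a, v) = -v + a*v
c = 2 (c = -(-5*1 - 7)/6 = -(-5 - 7)/6 = -1/6*(-12) = 2)
V(20, -6)*sqrt(c + 209) - 488 = (-6*(-1 + 20))*sqrt(2 + 209) - 488 = (-6*19)*sqrt(211) - 488 = -114*sqrt(211) - 488 = -488 - 114*sqrt(211)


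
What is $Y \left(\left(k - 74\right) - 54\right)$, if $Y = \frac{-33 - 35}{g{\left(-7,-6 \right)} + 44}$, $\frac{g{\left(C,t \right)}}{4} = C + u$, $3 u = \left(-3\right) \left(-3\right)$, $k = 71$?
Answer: $\frac{969}{7} \approx 138.43$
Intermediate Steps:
$u = 3$ ($u = \frac{\left(-3\right) \left(-3\right)}{3} = \frac{1}{3} \cdot 9 = 3$)
$g{\left(C,t \right)} = 12 + 4 C$ ($g{\left(C,t \right)} = 4 \left(C + 3\right) = 4 \left(3 + C\right) = 12 + 4 C$)
$Y = - \frac{17}{7}$ ($Y = \frac{-33 - 35}{\left(12 + 4 \left(-7\right)\right) + 44} = - \frac{68}{\left(12 - 28\right) + 44} = - \frac{68}{-16 + 44} = - \frac{68}{28} = \left(-68\right) \frac{1}{28} = - \frac{17}{7} \approx -2.4286$)
$Y \left(\left(k - 74\right) - 54\right) = - \frac{17 \left(\left(71 - 74\right) - 54\right)}{7} = - \frac{17 \left(-3 - 54\right)}{7} = \left(- \frac{17}{7}\right) \left(-57\right) = \frac{969}{7}$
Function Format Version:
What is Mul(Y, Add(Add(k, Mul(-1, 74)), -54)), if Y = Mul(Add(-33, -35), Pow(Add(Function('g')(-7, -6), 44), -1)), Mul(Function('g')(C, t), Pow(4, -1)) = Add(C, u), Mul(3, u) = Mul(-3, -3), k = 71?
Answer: Rational(969, 7) ≈ 138.43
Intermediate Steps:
u = 3 (u = Mul(Rational(1, 3), Mul(-3, -3)) = Mul(Rational(1, 3), 9) = 3)
Function('g')(C, t) = Add(12, Mul(4, C)) (Function('g')(C, t) = Mul(4, Add(C, 3)) = Mul(4, Add(3, C)) = Add(12, Mul(4, C)))
Y = Rational(-17, 7) (Y = Mul(Add(-33, -35), Pow(Add(Add(12, Mul(4, -7)), 44), -1)) = Mul(-68, Pow(Add(Add(12, -28), 44), -1)) = Mul(-68, Pow(Add(-16, 44), -1)) = Mul(-68, Pow(28, -1)) = Mul(-68, Rational(1, 28)) = Rational(-17, 7) ≈ -2.4286)
Mul(Y, Add(Add(k, Mul(-1, 74)), -54)) = Mul(Rational(-17, 7), Add(Add(71, Mul(-1, 74)), -54)) = Mul(Rational(-17, 7), Add(Add(71, -74), -54)) = Mul(Rational(-17, 7), Add(-3, -54)) = Mul(Rational(-17, 7), -57) = Rational(969, 7)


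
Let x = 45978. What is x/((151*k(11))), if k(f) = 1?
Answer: 45978/151 ≈ 304.49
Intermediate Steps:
x/((151*k(11))) = 45978/((151*1)) = 45978/151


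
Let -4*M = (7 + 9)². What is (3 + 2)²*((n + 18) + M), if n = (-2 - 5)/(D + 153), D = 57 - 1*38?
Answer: -197975/172 ≈ -1151.0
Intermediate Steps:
M = -64 (M = -(7 + 9)²/4 = -¼*16² = -¼*256 = -64)
D = 19 (D = 57 - 38 = 19)
n = -7/172 (n = (-2 - 5)/(19 + 153) = -7/172 ≈ -0.040698)
(3 + 2)²*((n + 18) + M) = (3 + 2)²*((-7/172 + 18) - 64) = 5²*(3089/172 - 64) = 25*(-7919/172) = -197975/172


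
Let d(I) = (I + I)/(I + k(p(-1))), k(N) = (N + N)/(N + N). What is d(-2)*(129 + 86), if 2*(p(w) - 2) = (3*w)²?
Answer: 860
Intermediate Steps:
p(w) = 2 + 9*w²/2 (p(w) = 2 + (3*w)²/2 = 2 + (9*w²)/2 = 2 + 9*w²/2)
k(N) = 1 (k(N) = (2*N)/((2*N)) = (2*N)*(1/(2*N)) = 1)
d(I) = 2*I/(1 + I) (d(I) = (I + I)/(I + 1) = (2*I)/(1 + I) = 2*I/(1 + I))
d(-2)*(129 + 86) = (2*(-2)/(1 - 2))*(129 + 86) = (2*(-2)/(-1))*215 = (2*(-2)*(-1))*215 = 4*215 = 860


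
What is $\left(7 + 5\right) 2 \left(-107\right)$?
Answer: $-2568$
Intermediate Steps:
$\left(7 + 5\right) 2 \left(-107\right) = 12 \cdot 2 \left(-107\right) = 24 \left(-107\right) = -2568$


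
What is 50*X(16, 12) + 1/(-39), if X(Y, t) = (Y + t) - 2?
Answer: 50699/39 ≈ 1300.0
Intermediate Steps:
X(Y, t) = -2 + Y + t
50*X(16, 12) + 1/(-39) = 50*(-2 + 16 + 12) + 1/(-39) = 50*26 - 1/39 = 1300 - 1/39 = 50699/39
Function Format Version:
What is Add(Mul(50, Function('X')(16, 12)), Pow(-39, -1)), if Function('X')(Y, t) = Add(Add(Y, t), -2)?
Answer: Rational(50699, 39) ≈ 1300.0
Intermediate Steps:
Function('X')(Y, t) = Add(-2, Y, t)
Add(Mul(50, Function('X')(16, 12)), Pow(-39, -1)) = Add(Mul(50, Add(-2, 16, 12)), Pow(-39, -1)) = Add(Mul(50, 26), Rational(-1, 39)) = Add(1300, Rational(-1, 39)) = Rational(50699, 39)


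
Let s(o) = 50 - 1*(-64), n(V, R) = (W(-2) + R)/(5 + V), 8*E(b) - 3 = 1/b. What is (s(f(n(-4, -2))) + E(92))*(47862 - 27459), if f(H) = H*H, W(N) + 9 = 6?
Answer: 1717544943/736 ≈ 2.3336e+6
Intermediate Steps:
W(N) = -3 (W(N) = -9 + 6 = -3)
E(b) = 3/8 + 1/(8*b)
n(V, R) = (-3 + R)/(5 + V)
f(H) = H²
s(o) = 114 (s(o) = 50 + 64 = 114)
(s(f(n(-4, -2))) + E(92))*(47862 - 27459) = (114 + (⅛)*(1 + 3*92)/92)*(47862 - 27459) = (114 + (⅛)*(1/92)*(1 + 276))*20403 = (114 + (⅛)*(1/92)*277)*20403 = (114 + 277/736)*20403 = (84181/736)*20403 = 1717544943/736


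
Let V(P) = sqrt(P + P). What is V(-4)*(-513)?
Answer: -1026*I*sqrt(2) ≈ -1451.0*I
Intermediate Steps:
V(P) = sqrt(2)*sqrt(P) (V(P) = sqrt(2*P) = sqrt(2)*sqrt(P))
V(-4)*(-513) = (sqrt(2)*sqrt(-4))*(-513) = (sqrt(2)*(2*I))*(-513) = (2*I*sqrt(2))*(-513) = -1026*I*sqrt(2)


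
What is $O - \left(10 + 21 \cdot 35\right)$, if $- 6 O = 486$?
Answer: $-826$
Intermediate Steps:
$O = -81$ ($O = \left(- \frac{1}{6}\right) 486 = -81$)
$O - \left(10 + 21 \cdot 35\right) = -81 - \left(10 + 21 \cdot 35\right) = -81 - \left(10 + 735\right) = -81 - 745 = -826$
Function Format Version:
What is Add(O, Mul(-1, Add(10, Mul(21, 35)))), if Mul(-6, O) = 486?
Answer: -826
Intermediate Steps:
O = -81 (O = Mul(Rational(-1, 6), 486) = -81)
Add(O, Mul(-1, Add(10, Mul(21, 35)))) = Add(-81, Mul(-1, Add(10, Mul(21, 35)))) = Add(-81, Mul(-1, Add(10, 735))) = Add(-81, Mul(-1, 745)) = Add(-81, -745) = -826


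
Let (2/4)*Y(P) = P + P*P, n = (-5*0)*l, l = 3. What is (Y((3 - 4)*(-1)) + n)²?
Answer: 16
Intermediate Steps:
n = 0 (n = -5*0*3 = 0*3 = 0)
Y(P) = 2*P + 2*P² (Y(P) = 2*(P + P*P) = 2*(P + P²) = 2*P + 2*P²)
(Y((3 - 4)*(-1)) + n)² = (2*((3 - 4)*(-1))*(1 + (3 - 4)*(-1)) + 0)² = (2*(-1*(-1))*(1 - 1*(-1)) + 0)² = (2*1*(1 + 1) + 0)² = (2*1*2 + 0)² = (4 + 0)² = 4² = 16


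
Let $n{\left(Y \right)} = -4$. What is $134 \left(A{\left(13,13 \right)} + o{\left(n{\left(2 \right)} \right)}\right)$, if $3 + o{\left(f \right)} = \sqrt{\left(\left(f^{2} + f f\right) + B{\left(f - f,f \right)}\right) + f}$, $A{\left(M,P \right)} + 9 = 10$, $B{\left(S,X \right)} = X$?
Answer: $-268 + 268 \sqrt{6} \approx 388.46$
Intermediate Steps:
$A{\left(M,P \right)} = 1$ ($A{\left(M,P \right)} = -9 + 10 = 1$)
$o{\left(f \right)} = -3 + \sqrt{2 f + 2 f^{2}}$ ($o{\left(f \right)} = -3 + \sqrt{\left(\left(f^{2} + f f\right) + f\right) + f} = -3 + \sqrt{\left(\left(f^{2} + f^{2}\right) + f\right) + f} = -3 + \sqrt{\left(2 f^{2} + f\right) + f} = -3 + \sqrt{\left(f + 2 f^{2}\right) + f} = -3 + \sqrt{2 f + 2 f^{2}}$)
$134 \left(A{\left(13,13 \right)} + o{\left(n{\left(2 \right)} \right)}\right) = 134 \left(1 - \left(3 - \sqrt{2} \sqrt{- 4 \left(1 - 4\right)}\right)\right) = 134 \left(1 - \left(3 - \sqrt{2} \sqrt{\left(-4\right) \left(-3\right)}\right)\right) = 134 \left(1 - \left(3 - \sqrt{2} \sqrt{12}\right)\right) = 134 \left(1 - \left(3 - \sqrt{2} \cdot 2 \sqrt{3}\right)\right) = 134 \left(1 - \left(3 - 2 \sqrt{6}\right)\right) = 134 \left(-2 + 2 \sqrt{6}\right) = -268 + 268 \sqrt{6}$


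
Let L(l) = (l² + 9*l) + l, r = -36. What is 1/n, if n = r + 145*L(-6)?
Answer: -1/3516 ≈ -0.00028441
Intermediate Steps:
L(l) = l² + 10*l
n = -3516 (n = -36 + 145*(-6*(10 - 6)) = -36 + 145*(-6*4) = -36 + 145*(-24) = -36 - 3480 = -3516)
1/n = 1/(-3516) = -1/3516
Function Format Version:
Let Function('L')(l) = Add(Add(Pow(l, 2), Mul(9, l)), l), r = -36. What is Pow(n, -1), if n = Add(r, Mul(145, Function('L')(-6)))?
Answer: Rational(-1, 3516) ≈ -0.00028441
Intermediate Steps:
Function('L')(l) = Add(Pow(l, 2), Mul(10, l))
n = -3516 (n = Add(-36, Mul(145, Mul(-6, Add(10, -6)))) = Add(-36, Mul(145, Mul(-6, 4))) = Add(-36, Mul(145, -24)) = Add(-36, -3480) = -3516)
Pow(n, -1) = Pow(-3516, -1) = Rational(-1, 3516)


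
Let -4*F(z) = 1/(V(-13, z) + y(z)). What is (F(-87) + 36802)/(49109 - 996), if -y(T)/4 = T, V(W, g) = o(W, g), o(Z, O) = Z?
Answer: 49314679/64471420 ≈ 0.76491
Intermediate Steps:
V(W, g) = W
y(T) = -4*T
F(z) = -1/(4*(-13 - 4*z))
(F(-87) + 36802)/(49109 - 996) = (1/(4*(13 + 4*(-87))) + 36802)/(49109 - 996) = (1/(4*(13 - 348)) + 36802)/48113 = ((¼)/(-335) + 36802)*(1/48113) = ((¼)*(-1/335) + 36802)*(1/48113) = (-1/1340 + 36802)*(1/48113) = (49314679/1340)*(1/48113) = 49314679/64471420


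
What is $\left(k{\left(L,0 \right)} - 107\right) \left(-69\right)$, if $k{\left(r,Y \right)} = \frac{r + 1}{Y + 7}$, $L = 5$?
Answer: $\frac{51267}{7} \approx 7323.9$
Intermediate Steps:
$k{\left(r,Y \right)} = \frac{1 + r}{7 + Y}$
$\left(k{\left(L,0 \right)} - 107\right) \left(-69\right) = \left(\frac{1 + 5}{7 + 0} - 107\right) \left(-69\right) = \left(\frac{1}{7} \cdot 6 - 107\right) \left(-69\right) = \left(\frac{6}{7} - 107\right) \left(-69\right) = \left(- \frac{743}{7}\right) \left(-69\right) = \frac{51267}{7}$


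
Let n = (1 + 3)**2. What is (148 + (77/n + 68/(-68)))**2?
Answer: 5900041/256 ≈ 23047.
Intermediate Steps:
n = 16 (n = 4**2 = 16)
(148 + (77/n + 68/(-68)))**2 = (148 + (77/16 + 68/(-68)))**2 = (148 + (77*(1/16) + 68*(-1/68)))**2 = (148 + (77/16 - 1))**2 = (148 + 61/16)**2 = (2429/16)**2 = 5900041/256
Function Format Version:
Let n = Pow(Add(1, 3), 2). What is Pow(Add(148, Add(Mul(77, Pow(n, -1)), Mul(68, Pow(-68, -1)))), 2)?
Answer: Rational(5900041, 256) ≈ 23047.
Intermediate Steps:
n = 16 (n = Pow(4, 2) = 16)
Pow(Add(148, Add(Mul(77, Pow(n, -1)), Mul(68, Pow(-68, -1)))), 2) = Pow(Add(148, Add(Mul(77, Pow(16, -1)), Mul(68, Pow(-68, -1)))), 2) = Pow(Add(148, Add(Mul(77, Rational(1, 16)), Mul(68, Rational(-1, 68)))), 2) = Pow(Add(148, Add(Rational(77, 16), -1)), 2) = Pow(Add(148, Rational(61, 16)), 2) = Pow(Rational(2429, 16), 2) = Rational(5900041, 256)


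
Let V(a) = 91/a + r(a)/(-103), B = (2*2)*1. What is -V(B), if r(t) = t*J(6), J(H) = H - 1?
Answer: -9293/412 ≈ -22.556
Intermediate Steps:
J(H) = -1 + H
r(t) = 5*t (r(t) = t*(-1 + 6) = t*5 = 5*t)
B = 4 (B = 4*1 = 4)
V(a) = 91/a - 5*a/103 (V(a) = 91/a + (5*a)/(-103) = 91/a + (5*a)*(-1/103) = 91/a - 5*a/103)
-V(B) = -(91/4 - 5/103*4) = -(91*(1/4) - 20/103) = -(91/4 - 20/103) = -1*9293/412 = -9293/412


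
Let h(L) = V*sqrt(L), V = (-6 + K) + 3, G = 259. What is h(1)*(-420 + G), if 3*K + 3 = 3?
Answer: 483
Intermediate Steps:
K = 0 (K = -1 + (1/3)*3 = -1 + 1 = 0)
V = -3 (V = (-6 + 0) + 3 = -6 + 3 = -3)
h(L) = -3*sqrt(L)
h(1)*(-420 + G) = (-3*sqrt(1))*(-420 + 259) = -3*1*(-161) = -3*(-161) = 483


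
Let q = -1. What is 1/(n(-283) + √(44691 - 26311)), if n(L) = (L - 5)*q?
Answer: 72/16141 - √4595/32282 ≈ 0.0023609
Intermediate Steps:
n(L) = 5 - L (n(L) = (L - 5)*(-1) = (-5 + L)*(-1) = 5 - L)
1/(n(-283) + √(44691 - 26311)) = 1/((5 - 1*(-283)) + √(44691 - 26311)) = 1/((5 + 283) + √18380) = 1/(288 + 2*√4595)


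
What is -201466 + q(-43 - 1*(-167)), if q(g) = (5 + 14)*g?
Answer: -199110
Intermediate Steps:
q(g) = 19*g
-201466 + q(-43 - 1*(-167)) = -201466 + 19*(-43 - 1*(-167)) = -201466 + 19*(-43 + 167) = -201466 + 19*124 = -201466 + 2356 = -199110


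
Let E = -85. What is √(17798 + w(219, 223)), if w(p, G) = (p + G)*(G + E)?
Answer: √78794 ≈ 280.70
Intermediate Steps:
w(p, G) = (-85 + G)*(G + p) (w(p, G) = (p + G)*(G - 85) = (G + p)*(-85 + G) = (-85 + G)*(G + p))
√(17798 + w(219, 223)) = √(17798 + (223² - 85*223 - 85*219 + 223*219)) = √(17798 + (49729 - 18955 - 18615 + 48837)) = √(17798 + 60996) = √78794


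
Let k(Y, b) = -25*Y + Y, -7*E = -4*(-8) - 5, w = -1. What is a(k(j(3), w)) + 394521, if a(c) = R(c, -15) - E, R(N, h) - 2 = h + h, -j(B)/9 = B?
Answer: 2761478/7 ≈ 3.9450e+5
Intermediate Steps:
j(B) = -9*B
R(N, h) = 2 + 2*h (R(N, h) = 2 + (h + h) = 2 + 2*h)
E = -27/7 (E = -(-4*(-8) - 5)/7 = -(32 - 5)/7 = -1/7*27 = -27/7 ≈ -3.8571)
k(Y, b) = -24*Y
a(c) = -169/7 (a(c) = (2 + 2*(-15)) - 1*(-27/7) = (2 - 30) + 27/7 = -28 + 27/7 = -169/7)
a(k(j(3), w)) + 394521 = -169/7 + 394521 = 2761478/7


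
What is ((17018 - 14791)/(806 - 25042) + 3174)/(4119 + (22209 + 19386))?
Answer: 76922837/1107924504 ≈ 0.069430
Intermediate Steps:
((17018 - 14791)/(806 - 25042) + 3174)/(4119 + (22209 + 19386)) = (2227/(-24236) + 3174)/(4119 + 41595) = (2227*(-1/24236) + 3174)/45714 = (-2227/24236 + 3174)*(1/45714) = (76922837/24236)*(1/45714) = 76922837/1107924504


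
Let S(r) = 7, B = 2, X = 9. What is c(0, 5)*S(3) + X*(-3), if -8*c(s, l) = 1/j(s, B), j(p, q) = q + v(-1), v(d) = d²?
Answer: -655/24 ≈ -27.292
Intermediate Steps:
j(p, q) = 1 + q (j(p, q) = q + (-1)² = q + 1 = 1 + q)
c(s, l) = -1/24 (c(s, l) = -1/(8*(1 + 2)) = -⅛/3 = -⅛*⅓ = -1/24)
c(0, 5)*S(3) + X*(-3) = -1/24*7 + 9*(-3) = -7/24 - 27 = -655/24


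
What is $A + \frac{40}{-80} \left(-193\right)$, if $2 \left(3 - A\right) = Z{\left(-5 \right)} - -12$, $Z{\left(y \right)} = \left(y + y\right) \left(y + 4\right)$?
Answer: $\frac{177}{2} \approx 88.5$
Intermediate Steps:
$Z{\left(y \right)} = 2 y \left(4 + y\right)$
$A = -8$ ($A = 3 - \frac{2 \left(-5\right) \left(4 - 5\right) - -12}{2} = 3 - \frac{2 \left(-5\right) \left(-1\right) + 12}{2} = 3 - \frac{10 + 12}{2} = 3 - 11 = -8$)
$A + \frac{40}{-80} \left(-193\right) = -8 + \frac{40}{-80} \left(-193\right) = -8 + 40 \left(- \frac{1}{80}\right) \left(-193\right) = -8 - - \frac{193}{2} = -8 + \frac{193}{2} = \frac{177}{2}$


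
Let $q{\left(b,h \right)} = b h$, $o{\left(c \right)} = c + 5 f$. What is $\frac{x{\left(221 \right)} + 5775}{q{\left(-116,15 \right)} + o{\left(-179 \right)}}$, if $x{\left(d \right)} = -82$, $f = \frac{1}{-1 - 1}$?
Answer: $- \frac{11386}{3843} \approx -2.9628$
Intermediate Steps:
$f = - \frac{1}{2}$ ($f = \frac{1}{-2} = - \frac{1}{2} \approx -0.5$)
$o{\left(c \right)} = - \frac{5}{2} + c$ ($o{\left(c \right)} = c + 5 \left(- \frac{1}{2}\right) = c - \frac{5}{2} = - \frac{5}{2} + c$)
$\frac{x{\left(221 \right)} + 5775}{q{\left(-116,15 \right)} + o{\left(-179 \right)}} = \frac{-82 + 5775}{\left(-116\right) 15 - \frac{363}{2}} = \frac{5693}{-1740 - \frac{363}{2}} = \frac{5693}{- \frac{3843}{2}} = 5693 \left(- \frac{2}{3843}\right) = - \frac{11386}{3843}$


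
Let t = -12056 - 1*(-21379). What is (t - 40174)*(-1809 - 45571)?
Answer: 1461720380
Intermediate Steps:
t = 9323 (t = -12056 + 21379 = 9323)
(t - 40174)*(-1809 - 45571) = (9323 - 40174)*(-1809 - 45571) = -30851*(-47380) = 1461720380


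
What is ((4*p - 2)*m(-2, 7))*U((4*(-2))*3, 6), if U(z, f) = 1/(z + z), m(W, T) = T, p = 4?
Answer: -49/24 ≈ -2.0417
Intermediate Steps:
U(z, f) = 1/(2*z)
((4*p - 2)*m(-2, 7))*U((4*(-2))*3, 6) = ((4*4 - 2)*7)*(1/(2*(((4*(-2))*3)))) = ((16 - 2)*7)*(1/(2*((-8*3)))) = (14*7)*((½)/(-24)) = 98*((½)*(-1/24)) = 98*(-1/48) = -49/24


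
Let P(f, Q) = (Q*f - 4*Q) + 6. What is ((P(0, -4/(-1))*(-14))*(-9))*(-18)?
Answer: 22680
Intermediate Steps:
P(f, Q) = 6 - 4*Q + Q*f (P(f, Q) = (-4*Q + Q*f) + 6 = 6 - 4*Q + Q*f)
((P(0, -4/(-1))*(-14))*(-9))*(-18) = (((6 - (-16)/(-1) - 4/(-1)*0)*(-14))*(-9))*(-18) = (((6 - (-16)*(-1) - 4*(-1)*0)*(-14))*(-9))*(-18) = (((6 - 4*4 + 4*0)*(-14))*(-9))*(-18) = (((6 - 16 + 0)*(-14))*(-9))*(-18) = (-10*(-14)*(-9))*(-18) = (140*(-9))*(-18) = -1260*(-18) = 22680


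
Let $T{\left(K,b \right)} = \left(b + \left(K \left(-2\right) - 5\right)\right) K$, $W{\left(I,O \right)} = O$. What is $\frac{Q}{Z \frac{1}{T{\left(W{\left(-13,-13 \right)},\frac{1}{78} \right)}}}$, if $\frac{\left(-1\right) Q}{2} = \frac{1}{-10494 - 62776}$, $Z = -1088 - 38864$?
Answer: $\frac{149}{798349920} \approx 1.8663 \cdot 10^{-7}$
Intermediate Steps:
$Z = -39952$
$Q = \frac{1}{36635}$ ($Q = - \frac{2}{-10494 - 62776} = - \frac{2}{-73270} = \left(-2\right) \left(- \frac{1}{73270}\right) = \frac{1}{36635} \approx 2.7296 \cdot 10^{-5}$)
$T{\left(K,b \right)} = K \left(-5 + b - 2 K\right)$ ($T{\left(K,b \right)} = \left(b - \left(5 + 2 K\right)\right) K = \left(-5 + b - 2 K\right) K = K \left(-5 + b - 2 K\right)$)
$\frac{Q}{Z \frac{1}{T{\left(W{\left(-13,-13 \right)},\frac{1}{78} \right)}}} = \frac{1}{36635 \left(- \frac{39952}{\left(-13\right) \left(-5 + \frac{1}{78} - -26\right)}\right)} = \frac{1}{36635 \left(- \frac{39952}{\left(-13\right) \left(-5 + \frac{1}{78} + 26\right)}\right)} = \frac{1}{36635 \left(- \frac{39952}{\left(-13\right) \frac{1639}{78}}\right)} = \frac{1}{36635 \left(- \frac{39952}{- \frac{1639}{6}}\right)} = \frac{1}{36635 \left(\left(-39952\right) \left(- \frac{6}{1639}\right)\right)} = \frac{1}{36635 \cdot \frac{21792}{149}} = \frac{1}{36635} \cdot \frac{149}{21792} = \frac{149}{798349920}$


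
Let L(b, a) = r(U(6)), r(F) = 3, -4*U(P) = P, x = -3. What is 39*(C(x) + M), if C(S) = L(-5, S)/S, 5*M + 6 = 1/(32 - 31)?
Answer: -78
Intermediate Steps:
U(P) = -P/4
L(b, a) = 3
M = -1 (M = -6/5 + 1/(5*(32 - 31)) = -6/5 + (⅕)/1 = -6/5 + (⅕)*1 = -6/5 + ⅕ = -1)
C(S) = 3/S
39*(C(x) + M) = 39*(3/(-3) - 1) = 39*(3*(-⅓) - 1) = 39*(-1 - 1) = 39*(-2) = -78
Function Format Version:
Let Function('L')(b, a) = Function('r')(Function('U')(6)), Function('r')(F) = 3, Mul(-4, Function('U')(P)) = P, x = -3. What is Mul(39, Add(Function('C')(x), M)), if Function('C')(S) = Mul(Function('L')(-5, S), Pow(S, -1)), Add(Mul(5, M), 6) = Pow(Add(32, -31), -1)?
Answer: -78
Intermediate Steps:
Function('U')(P) = Mul(Rational(-1, 4), P)
Function('L')(b, a) = 3
M = -1 (M = Add(Rational(-6, 5), Mul(Rational(1, 5), Pow(Add(32, -31), -1))) = Add(Rational(-6, 5), Mul(Rational(1, 5), Pow(1, -1))) = Add(Rational(-6, 5), Mul(Rational(1, 5), 1)) = Add(Rational(-6, 5), Rational(1, 5)) = -1)
Function('C')(S) = Mul(3, Pow(S, -1))
Mul(39, Add(Function('C')(x), M)) = Mul(39, Add(Mul(3, Pow(-3, -1)), -1)) = Mul(39, Add(Mul(3, Rational(-1, 3)), -1)) = Mul(39, Add(-1, -1)) = Mul(39, -2) = -78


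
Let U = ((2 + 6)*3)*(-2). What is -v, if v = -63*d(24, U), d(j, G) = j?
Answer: 1512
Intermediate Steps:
U = -48 (U = (8*3)*(-2) = 24*(-2) = -48)
v = -1512 (v = -63*24 = -1512)
-v = -1*(-1512) = 1512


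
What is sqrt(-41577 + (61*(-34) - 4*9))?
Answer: 79*I*sqrt(7) ≈ 209.01*I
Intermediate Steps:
sqrt(-41577 + (61*(-34) - 4*9)) = sqrt(-41577 + (-2074 - 36)) = sqrt(-41577 - 2110) = sqrt(-43687) = 79*I*sqrt(7)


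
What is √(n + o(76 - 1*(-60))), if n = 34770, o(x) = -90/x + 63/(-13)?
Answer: √6791730231/442 ≈ 186.45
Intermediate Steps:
o(x) = -63/13 - 90/x (o(x) = -90/x + 63*(-1/13) = -90/x - 63/13 = -63/13 - 90/x)
√(n + o(76 - 1*(-60))) = √(34770 + (-63/13 - 90/(76 - 1*(-60)))) = √(34770 + (-63/13 - 90/(76 + 60))) = √(34770 + (-63/13 - 90/136)) = √(34770 + (-63/13 - 90*1/136)) = √(34770 + (-63/13 - 45/68)) = √(34770 - 4869/884) = √(30731811/884) = √6791730231/442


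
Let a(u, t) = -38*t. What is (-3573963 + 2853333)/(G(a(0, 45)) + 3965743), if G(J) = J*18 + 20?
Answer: -240210/1311661 ≈ -0.18313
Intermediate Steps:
G(J) = 20 + 18*J (G(J) = 18*J + 20 = 20 + 18*J)
(-3573963 + 2853333)/(G(a(0, 45)) + 3965743) = (-3573963 + 2853333)/((20 + 18*(-38*45)) + 3965743) = -720630/((20 + 18*(-1710)) + 3965743) = -720630/((20 - 30780) + 3965743) = -720630/(-30760 + 3965743) = -720630/3934983 = -720630*1/3934983 = -240210/1311661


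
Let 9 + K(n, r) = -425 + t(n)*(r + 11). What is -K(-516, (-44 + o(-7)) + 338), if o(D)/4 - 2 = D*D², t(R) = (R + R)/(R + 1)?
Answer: 1316398/515 ≈ 2556.1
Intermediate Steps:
t(R) = 2*R/(1 + R) (t(R) = (2*R)/(1 + R) = 2*R/(1 + R))
o(D) = 8 + 4*D³ (o(D) = 8 + 4*(D*D²) = 8 + 4*D³)
K(n, r) = -434 + 2*n*(11 + r)/(1 + n) (K(n, r) = -9 + (-425 + (2*n/(1 + n))*(r + 11)) = -9 + (-425 + (2*n/(1 + n))*(11 + r)) = -9 + (-425 + 2*n*(11 + r)/(1 + n)) = -434 + 2*n*(11 + r)/(1 + n))
-K(-516, (-44 + o(-7)) + 338) = -2*(-217 - 206*(-516) - 516*((-44 + (8 + 4*(-7)³)) + 338))/(1 - 516) = -2*(-217 + 106296 - 516*((-44 + (8 + 4*(-343))) + 338))/(-515) = -2*(-1)*(-217 + 106296 - 516*((-44 + (8 - 1372)) + 338))/515 = -2*(-1)*(-217 + 106296 - 516*((-44 - 1364) + 338))/515 = -2*(-1)*(-217 + 106296 - 516*(-1408 + 338))/515 = -2*(-1)*(-217 + 106296 - 516*(-1070))/515 = -2*(-1)*(-217 + 106296 + 552120)/515 = -2*(-1)*658199/515 = -1*(-1316398/515) = 1316398/515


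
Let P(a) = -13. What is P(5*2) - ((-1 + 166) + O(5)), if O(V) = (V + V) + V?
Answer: -193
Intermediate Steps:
O(V) = 3*V (O(V) = 2*V + V = 3*V)
P(5*2) - ((-1 + 166) + O(5)) = -13 - ((-1 + 166) + 3*5) = -13 - (165 + 15) = -13 - 1*180 = -13 - 180 = -193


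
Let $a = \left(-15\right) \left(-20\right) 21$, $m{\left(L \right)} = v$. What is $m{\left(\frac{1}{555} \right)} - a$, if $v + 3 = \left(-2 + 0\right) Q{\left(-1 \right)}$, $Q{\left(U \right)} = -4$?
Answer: $-6295$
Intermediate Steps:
$v = 5$ ($v = -3 + \left(-2 + 0\right) \left(-4\right) = -3 - -8 = -3 + 8 = 5$)
$m{\left(L \right)} = 5$
$a = 6300$ ($a = 300 \cdot 21 = 6300$)
$m{\left(\frac{1}{555} \right)} - a = 5 - 6300 = -6295$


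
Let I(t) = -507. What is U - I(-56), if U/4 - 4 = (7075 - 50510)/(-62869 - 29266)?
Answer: 9672069/18427 ≈ 524.89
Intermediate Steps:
U = 329580/18427 (U = 16 + 4*((7075 - 50510)/(-62869 - 29266)) = 16 + 4*(-43435/(-92135)) = 16 + 4*(-43435*(-1/92135)) = 16 + 4*(8687/18427) = 16 + 34748/18427 = 329580/18427 ≈ 17.886)
U - I(-56) = 329580/18427 - 1*(-507) = 329580/18427 + 507 = 9672069/18427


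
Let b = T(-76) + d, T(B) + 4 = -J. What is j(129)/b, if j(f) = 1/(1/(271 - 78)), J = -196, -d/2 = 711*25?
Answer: -193/35358 ≈ -0.0054585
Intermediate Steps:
d = -35550 (d = -1422*25 = -2*17775 = -35550)
T(B) = 192 (T(B) = -4 - 1*(-196) = -4 + 196 = 192)
j(f) = 193 (j(f) = 1/(1/193) = 193)
b = -35358 (b = 192 - 35550 = -35358)
j(129)/b = 193/(-35358) = 193*(-1/35358) = -193/35358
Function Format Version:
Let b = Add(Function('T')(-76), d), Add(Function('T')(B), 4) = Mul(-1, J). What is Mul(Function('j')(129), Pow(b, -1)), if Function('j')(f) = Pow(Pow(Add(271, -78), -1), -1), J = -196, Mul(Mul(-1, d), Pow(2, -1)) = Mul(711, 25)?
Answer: Rational(-193, 35358) ≈ -0.0054585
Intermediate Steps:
d = -35550 (d = Mul(-2, Mul(711, 25)) = Mul(-2, 17775) = -35550)
Function('T')(B) = 192 (Function('T')(B) = Add(-4, Mul(-1, -196)) = Add(-4, 196) = 192)
Function('j')(f) = 193 (Function('j')(f) = Pow(Pow(193, -1), -1) = Pow(Rational(1, 193), -1) = 193)
b = -35358 (b = Add(192, -35550) = -35358)
Mul(Function('j')(129), Pow(b, -1)) = Mul(193, Pow(-35358, -1)) = Mul(193, Rational(-1, 35358)) = Rational(-193, 35358)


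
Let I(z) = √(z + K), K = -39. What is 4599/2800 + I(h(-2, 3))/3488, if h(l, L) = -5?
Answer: 657/400 + I*√11/1744 ≈ 1.6425 + 0.0019017*I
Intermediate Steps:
I(z) = √(-39 + z) (I(z) = √(z - 39) = √(-39 + z))
4599/2800 + I(h(-2, 3))/3488 = 4599/2800 + √(-39 - 5)/3488 = 4599*(1/2800) + √(-44)*(1/3488) = 657/400 + (2*I*√11)*(1/3488) = 657/400 + I*√11/1744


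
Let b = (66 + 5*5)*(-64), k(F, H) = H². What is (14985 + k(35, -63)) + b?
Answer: 13130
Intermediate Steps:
b = -5824 (b = (66 + 25)*(-64) = 91*(-64) = -5824)
(14985 + k(35, -63)) + b = (14985 + (-63)²) - 5824 = (14985 + 3969) - 5824 = 18954 - 5824 = 13130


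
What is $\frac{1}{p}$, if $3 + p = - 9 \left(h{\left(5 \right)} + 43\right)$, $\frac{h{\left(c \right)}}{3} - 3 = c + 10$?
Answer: $- \frac{1}{876} \approx -0.0011416$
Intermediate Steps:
$h{\left(c \right)} = 39 + 3 c$ ($h{\left(c \right)} = 9 + 3 \left(c + 10\right) = 9 + 3 \left(10 + c\right) = 9 + \left(30 + 3 c\right) = 39 + 3 c$)
$p = -876$ ($p = -3 - 9 \left(\left(39 + 3 \cdot 5\right) + 43\right) = -3 - 9 \left(\left(39 + 15\right) + 43\right) = -3 - 9 \left(54 + 43\right) = -3 - 873 = -876$)
$\frac{1}{p} = \frac{1}{-876} = - \frac{1}{876}$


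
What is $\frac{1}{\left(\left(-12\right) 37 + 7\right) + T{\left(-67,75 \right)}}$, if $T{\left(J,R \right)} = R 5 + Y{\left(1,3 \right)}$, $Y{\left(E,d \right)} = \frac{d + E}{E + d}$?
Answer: $- \frac{1}{61} \approx -0.016393$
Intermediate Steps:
$Y{\left(E,d \right)} = 1$ ($Y{\left(E,d \right)} = \frac{E + d}{E + d} = 1$)
$T{\left(J,R \right)} = 1 + 5 R$ ($T{\left(J,R \right)} = R 5 + 1 = 5 R + 1 = 1 + 5 R$)
$\frac{1}{\left(\left(-12\right) 37 + 7\right) + T{\left(-67,75 \right)}} = \frac{1}{\left(\left(-12\right) 37 + 7\right) + \left(1 + 5 \cdot 75\right)} = \frac{1}{\left(-444 + 7\right) + \left(1 + 375\right)} = \frac{1}{-437 + 376} = \frac{1}{-61} = - \frac{1}{61}$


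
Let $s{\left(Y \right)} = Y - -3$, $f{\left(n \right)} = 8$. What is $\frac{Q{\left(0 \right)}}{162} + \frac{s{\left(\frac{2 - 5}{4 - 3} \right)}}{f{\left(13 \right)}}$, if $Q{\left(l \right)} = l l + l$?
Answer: $0$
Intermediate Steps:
$Q{\left(l \right)} = l + l^{2}$ ($Q{\left(l \right)} = l^{2} + l = l + l^{2}$)
$s{\left(Y \right)} = 3 + Y$ ($s{\left(Y \right)} = Y + 3 = 3 + Y$)
$\frac{Q{\left(0 \right)}}{162} + \frac{s{\left(\frac{2 - 5}{4 - 3} \right)}}{f{\left(13 \right)}} = \frac{0 \left(1 + 0\right)}{162} + \frac{3 + \frac{2 - 5}{4 - 3}}{8} = 0 \cdot 1 \cdot \frac{1}{162} + \left(3 - \frac{3}{1}\right) \frac{1}{8} = 0 \cdot \frac{1}{162} + \left(3 - 3\right) \frac{1}{8} = 0 + \left(3 - 3\right) \frac{1}{8} = 0 + 0 \cdot \frac{1}{8} = 0 + 0 = 0$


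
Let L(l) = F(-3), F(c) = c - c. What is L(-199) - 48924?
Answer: -48924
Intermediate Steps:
F(c) = 0
L(l) = 0
L(-199) - 48924 = 0 - 48924 = -48924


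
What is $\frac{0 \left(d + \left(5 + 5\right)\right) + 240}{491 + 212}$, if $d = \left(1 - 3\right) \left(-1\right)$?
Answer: $\frac{240}{703} \approx 0.34139$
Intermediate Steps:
$d = 2$ ($d = \left(-2\right) \left(-1\right) = 2$)
$\frac{0 \left(d + \left(5 + 5\right)\right) + 240}{491 + 212} = \frac{0 \left(2 + \left(5 + 5\right)\right) + 240}{491 + 212} = \frac{0 \left(2 + 10\right) + 240}{703} = \left(0 \cdot 12 + 240\right) \frac{1}{703} = \left(0 + 240\right) \frac{1}{703} = 240 \cdot \frac{1}{703} = \frac{240}{703}$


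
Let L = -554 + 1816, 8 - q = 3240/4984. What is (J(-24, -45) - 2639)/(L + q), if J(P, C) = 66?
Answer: -1602979/790805 ≈ -2.0270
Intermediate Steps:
q = 4579/623 (q = 8 - 3240/4984 = 8 - 1*405/623 = 8 - 405/623 = 4579/623 ≈ 7.3499)
L = 1262
(J(-24, -45) - 2639)/(L + q) = (66 - 2639)/(1262 + 4579/623) = -2573/790805/623 = -2573*623/790805 = -1602979/790805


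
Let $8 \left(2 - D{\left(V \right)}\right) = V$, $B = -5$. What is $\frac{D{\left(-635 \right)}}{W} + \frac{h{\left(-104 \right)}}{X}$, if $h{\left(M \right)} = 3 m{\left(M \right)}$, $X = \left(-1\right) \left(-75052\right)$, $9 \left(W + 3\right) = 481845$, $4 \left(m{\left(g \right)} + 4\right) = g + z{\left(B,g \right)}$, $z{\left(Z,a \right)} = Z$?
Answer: $\frac{3265257}{12053801512} \approx 0.00027089$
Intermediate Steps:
$m{\left(g \right)} = - \frac{21}{4} + \frac{g}{4}$ ($m{\left(g \right)} = -4 + \frac{g - 5}{4} = -4 + \frac{-5 + g}{4} = -4 + \left(- \frac{5}{4} + \frac{g}{4}\right) = - \frac{21}{4} + \frac{g}{4}$)
$D{\left(V \right)} = 2 - \frac{V}{8}$
$W = \frac{160606}{3}$ ($W = -3 + \frac{1}{9} \cdot 481845 = -3 + \frac{160615}{3} = \frac{160606}{3} \approx 53535.0$)
$X = 75052$
$h{\left(M \right)} = - \frac{63}{4} + \frac{3 M}{4}$ ($h{\left(M \right)} = 3 \left(- \frac{21}{4} + \frac{M}{4}\right) = - \frac{63}{4} + \frac{3 M}{4}$)
$\frac{D{\left(-635 \right)}}{W} + \frac{h{\left(-104 \right)}}{X} = \frac{2 - - \frac{635}{8}}{\frac{160606}{3}} + \frac{- \frac{63}{4} + \frac{3}{4} \left(-104\right)}{75052} = \left(2 + \frac{635}{8}\right) \frac{3}{160606} + \left(- \frac{63}{4} - 78\right) \frac{1}{75052} = \frac{651}{8} \cdot \frac{3}{160606} - \frac{375}{300208} = \frac{1953}{1284848} - \frac{375}{300208} = \frac{3265257}{12053801512}$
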